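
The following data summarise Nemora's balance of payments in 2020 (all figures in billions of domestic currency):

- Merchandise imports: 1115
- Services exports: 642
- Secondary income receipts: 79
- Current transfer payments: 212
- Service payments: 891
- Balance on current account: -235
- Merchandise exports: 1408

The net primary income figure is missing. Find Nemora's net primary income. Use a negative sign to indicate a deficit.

-146

Current account = goods balance + services balance + net primary income + net secondary income
Sum of the known components = -89
Net primary income = CA - (known components) = -235 - (-89) = -146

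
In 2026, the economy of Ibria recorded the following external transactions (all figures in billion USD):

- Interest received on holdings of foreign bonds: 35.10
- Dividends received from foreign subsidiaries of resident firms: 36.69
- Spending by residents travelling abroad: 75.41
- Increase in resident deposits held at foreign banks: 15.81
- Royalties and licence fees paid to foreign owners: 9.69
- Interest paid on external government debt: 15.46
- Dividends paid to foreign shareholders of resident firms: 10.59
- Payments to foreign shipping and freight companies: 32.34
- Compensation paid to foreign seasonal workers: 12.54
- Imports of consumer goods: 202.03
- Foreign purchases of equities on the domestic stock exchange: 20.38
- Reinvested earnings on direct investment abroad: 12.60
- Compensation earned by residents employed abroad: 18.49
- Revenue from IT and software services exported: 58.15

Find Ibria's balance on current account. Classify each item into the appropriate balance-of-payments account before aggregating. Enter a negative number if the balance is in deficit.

-197.03

Goods: -202.03
Services: -75.41 - 32.34 + 58.15 - 9.69 = -59.29
Primary income: 35.10 - 10.59 - 12.54 + 12.60 + 18.49 - 15.46 + 36.69 = 64.29
Current account = (-202.03) + (-59.29) + 64.29 = -197.03
(Excluded from the current account — financial account: increase in resident deposits held at foreign banks 15.81, foreign purchases of equities on the domestic stock exchange 20.38.)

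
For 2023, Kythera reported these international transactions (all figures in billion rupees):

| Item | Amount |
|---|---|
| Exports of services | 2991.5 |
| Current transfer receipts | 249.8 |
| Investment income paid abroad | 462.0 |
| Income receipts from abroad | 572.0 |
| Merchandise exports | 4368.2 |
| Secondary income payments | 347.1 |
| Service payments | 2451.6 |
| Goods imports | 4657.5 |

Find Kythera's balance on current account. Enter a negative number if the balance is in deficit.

Goods balance = 4368.2 - 4657.5 = -289.3
Services balance = 2991.5 - 2451.6 = 539.9
Trade balance (goods + services) = -289.3 + 539.9 = 250.6
Net primary income = 572.0 - 462.0 = 110.0
Net secondary income = 249.8 - 347.1 = -97.3
Current account = 250.6 + 110.0 + (-97.3) = 263.3

263.3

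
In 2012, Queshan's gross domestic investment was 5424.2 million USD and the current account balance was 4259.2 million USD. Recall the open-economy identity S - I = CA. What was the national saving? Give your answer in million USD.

9683.4

S - I = CA (net lending to the rest of the world).
S = I + CA = 5424.2 + 4259.2 = 9683.4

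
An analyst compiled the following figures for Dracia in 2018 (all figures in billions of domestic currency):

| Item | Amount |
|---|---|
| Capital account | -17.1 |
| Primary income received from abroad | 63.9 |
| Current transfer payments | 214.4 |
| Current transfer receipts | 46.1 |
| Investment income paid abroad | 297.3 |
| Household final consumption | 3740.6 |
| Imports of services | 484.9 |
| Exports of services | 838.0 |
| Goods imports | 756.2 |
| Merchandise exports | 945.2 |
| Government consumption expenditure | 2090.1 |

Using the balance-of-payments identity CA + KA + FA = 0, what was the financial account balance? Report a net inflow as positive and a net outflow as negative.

Goods balance = 945.2 - 756.2 = 189.0
Services balance = 838.0 - 484.9 = 353.1
Trade balance (goods + services) = 189.0 + 353.1 = 542.1
Net primary income = 63.9 - 297.3 = -233.4
Net secondary income = 46.1 - 214.4 = -168.3
Current account = 542.1 + (-233.4) + (-168.3) = 140.4
Financial account = -(140.4 + (-17.1)) = -123.3

-123.3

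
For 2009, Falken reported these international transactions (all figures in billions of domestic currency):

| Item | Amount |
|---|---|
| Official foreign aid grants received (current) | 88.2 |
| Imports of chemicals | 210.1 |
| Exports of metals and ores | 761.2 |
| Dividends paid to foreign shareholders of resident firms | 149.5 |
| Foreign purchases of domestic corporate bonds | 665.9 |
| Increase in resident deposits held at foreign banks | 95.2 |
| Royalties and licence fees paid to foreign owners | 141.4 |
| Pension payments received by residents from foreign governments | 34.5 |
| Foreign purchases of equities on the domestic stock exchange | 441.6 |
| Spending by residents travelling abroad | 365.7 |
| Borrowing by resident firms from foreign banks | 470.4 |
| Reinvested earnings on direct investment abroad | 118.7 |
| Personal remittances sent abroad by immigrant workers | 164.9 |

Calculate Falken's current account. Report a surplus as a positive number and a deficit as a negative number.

Goods: -210.1 + 761.2 = 551.1
Services: -141.4 - 365.7 = -507.1
Primary income: -149.5 + 118.7 = -30.8
Secondary income: 88.2 + 34.5 - 164.9 = -42.2
Current account = 551.1 + (-507.1) + (-30.8) + (-42.2) = -29.0
(Excluded from the current account — financial account: foreign purchases of domestic corporate bonds 665.9, increase in resident deposits held at foreign banks 95.2, foreign purchases of equities on the domestic stock exchange 441.6, borrowing by resident firms from foreign banks 470.4.)

-29.0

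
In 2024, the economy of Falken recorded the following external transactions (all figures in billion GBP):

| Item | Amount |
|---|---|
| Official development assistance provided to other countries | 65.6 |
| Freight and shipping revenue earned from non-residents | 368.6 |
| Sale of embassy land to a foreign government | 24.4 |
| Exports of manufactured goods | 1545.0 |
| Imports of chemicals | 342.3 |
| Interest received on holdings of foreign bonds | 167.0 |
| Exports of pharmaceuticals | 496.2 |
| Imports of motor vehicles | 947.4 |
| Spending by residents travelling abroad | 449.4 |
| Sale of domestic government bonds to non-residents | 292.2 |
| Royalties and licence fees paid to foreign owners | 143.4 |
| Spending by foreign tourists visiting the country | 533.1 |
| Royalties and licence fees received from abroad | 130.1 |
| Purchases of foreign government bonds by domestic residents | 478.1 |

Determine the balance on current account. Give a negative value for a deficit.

Goods: -947.4 + 496.2 + 1545.0 - 342.3 = 751.5
Services: -143.4 - 449.4 + 130.1 + 368.6 + 533.1 = 439.0
Primary income: 167.0
Secondary income: -65.6
Current account = 751.5 + 439.0 + 167.0 + (-65.6) = 1291.9
(Excluded from the current account — capital account: sale of embassy land to a foreign government 24.4; financial account: sale of domestic government bonds to non-residents 292.2, purchases of foreign government bonds by domestic residents 478.1.)

1291.9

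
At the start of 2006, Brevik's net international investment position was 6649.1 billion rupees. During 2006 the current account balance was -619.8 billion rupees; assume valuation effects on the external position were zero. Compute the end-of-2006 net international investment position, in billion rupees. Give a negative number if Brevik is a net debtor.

6029.3

With no valuation effects, change in NIIP = current account = -619.8
End-of-year NIIP = 6649.1 + (-619.8) = 6029.3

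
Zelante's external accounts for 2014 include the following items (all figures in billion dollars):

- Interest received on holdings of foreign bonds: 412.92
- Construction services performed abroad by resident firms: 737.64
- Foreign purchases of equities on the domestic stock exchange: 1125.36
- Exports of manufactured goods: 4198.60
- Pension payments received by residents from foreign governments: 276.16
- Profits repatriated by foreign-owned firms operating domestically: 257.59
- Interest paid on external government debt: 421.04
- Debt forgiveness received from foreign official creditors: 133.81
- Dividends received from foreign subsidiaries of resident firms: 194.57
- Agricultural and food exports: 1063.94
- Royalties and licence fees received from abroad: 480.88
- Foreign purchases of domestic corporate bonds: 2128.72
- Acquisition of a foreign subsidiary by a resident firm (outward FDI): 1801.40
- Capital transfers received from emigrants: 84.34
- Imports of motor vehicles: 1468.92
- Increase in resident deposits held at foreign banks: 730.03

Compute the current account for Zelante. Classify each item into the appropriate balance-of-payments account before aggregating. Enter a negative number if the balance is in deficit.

Goods: 1063.94 - 1468.92 + 4198.60 = 3793.62
Services: 737.64 + 480.88 = 1218.52
Primary income: 194.57 - 257.59 + 412.92 - 421.04 = -71.14
Secondary income: 276.16
Current account = 3793.62 + 1218.52 + (-71.14) + 276.16 = 5217.16
(Excluded from the current account — financial account: foreign purchases of equities on the domestic stock exchange 1125.36, foreign purchases of domestic corporate bonds 2128.72, acquisition of a foreign subsidiary by a resident firm (outward FDI) 1801.40, increase in resident deposits held at foreign banks 730.03; capital account: debt forgiveness received from foreign official creditors 133.81, capital transfers received from emigrants 84.34.)

5217.16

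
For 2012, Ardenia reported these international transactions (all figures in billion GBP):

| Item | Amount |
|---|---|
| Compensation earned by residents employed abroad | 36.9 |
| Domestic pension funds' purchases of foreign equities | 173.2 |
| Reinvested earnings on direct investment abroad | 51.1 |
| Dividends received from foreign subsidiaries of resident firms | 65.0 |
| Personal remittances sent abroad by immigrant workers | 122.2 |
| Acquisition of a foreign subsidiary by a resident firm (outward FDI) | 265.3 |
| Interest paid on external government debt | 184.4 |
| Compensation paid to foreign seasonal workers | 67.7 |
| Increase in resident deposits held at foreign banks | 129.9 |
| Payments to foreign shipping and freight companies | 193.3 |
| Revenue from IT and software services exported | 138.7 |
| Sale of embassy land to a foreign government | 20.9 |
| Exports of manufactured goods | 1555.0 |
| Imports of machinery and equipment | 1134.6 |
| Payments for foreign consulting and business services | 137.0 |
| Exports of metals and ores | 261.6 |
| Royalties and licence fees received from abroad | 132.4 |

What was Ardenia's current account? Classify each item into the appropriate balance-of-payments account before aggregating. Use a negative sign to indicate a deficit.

Goods: 1555.0 + 261.6 - 1134.6 = 682.0
Services: -193.3 + 138.7 + 132.4 - 137.0 = -59.2
Primary income: -184.4 - 67.7 + 36.9 + 65.0 + 51.1 = -99.1
Secondary income: -122.2
Current account = 682.0 + (-59.2) + (-99.1) + (-122.2) = 401.5
(Excluded from the current account — financial account: domestic pension funds' purchases of foreign equities 173.2, acquisition of a foreign subsidiary by a resident firm (outward FDI) 265.3, increase in resident deposits held at foreign banks 129.9; capital account: sale of embassy land to a foreign government 20.9.)

401.5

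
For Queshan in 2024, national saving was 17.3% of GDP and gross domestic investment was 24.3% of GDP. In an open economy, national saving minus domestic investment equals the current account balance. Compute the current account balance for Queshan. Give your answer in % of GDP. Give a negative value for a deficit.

-7.0

CA = S - I = 17.3 - 24.3 = -7.0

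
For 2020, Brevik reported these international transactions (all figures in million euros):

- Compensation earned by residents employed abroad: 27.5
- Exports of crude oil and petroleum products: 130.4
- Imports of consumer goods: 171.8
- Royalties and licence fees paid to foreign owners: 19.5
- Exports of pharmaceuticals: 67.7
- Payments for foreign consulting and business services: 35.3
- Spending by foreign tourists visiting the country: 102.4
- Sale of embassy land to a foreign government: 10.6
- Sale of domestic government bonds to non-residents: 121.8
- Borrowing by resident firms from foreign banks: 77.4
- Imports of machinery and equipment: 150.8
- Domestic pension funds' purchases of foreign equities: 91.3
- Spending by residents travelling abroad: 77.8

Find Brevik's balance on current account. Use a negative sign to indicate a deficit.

-127.2

Goods: -171.8 + 130.4 - 150.8 + 67.7 = -124.5
Services: -77.8 + 102.4 - 19.5 - 35.3 = -30.2
Primary income: 27.5
Current account = (-124.5) + (-30.2) + 27.5 = -127.2
(Excluded from the current account — capital account: sale of embassy land to a foreign government 10.6; financial account: sale of domestic government bonds to non-residents 121.8, borrowing by resident firms from foreign banks 77.4, domestic pension funds' purchases of foreign equities 91.3.)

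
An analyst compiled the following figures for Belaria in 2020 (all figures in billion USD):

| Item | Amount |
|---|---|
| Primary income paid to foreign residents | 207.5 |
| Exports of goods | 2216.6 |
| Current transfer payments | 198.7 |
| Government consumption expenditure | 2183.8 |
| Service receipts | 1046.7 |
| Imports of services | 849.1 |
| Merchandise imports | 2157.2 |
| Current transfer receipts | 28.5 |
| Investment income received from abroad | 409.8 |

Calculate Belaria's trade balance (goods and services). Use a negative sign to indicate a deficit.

Goods balance = 2216.6 - 2157.2 = 59.4
Services balance = 1046.7 - 849.1 = 197.6
Trade balance (goods + services) = 59.4 + 197.6 = 257.0

257.0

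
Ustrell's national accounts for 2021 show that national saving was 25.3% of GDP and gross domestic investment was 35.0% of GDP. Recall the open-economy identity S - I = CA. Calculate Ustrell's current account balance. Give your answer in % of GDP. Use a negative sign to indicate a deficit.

S - I = CA (net lending to the rest of the world).
CA = S - I = 25.3 - 35.0 = -9.7

-9.7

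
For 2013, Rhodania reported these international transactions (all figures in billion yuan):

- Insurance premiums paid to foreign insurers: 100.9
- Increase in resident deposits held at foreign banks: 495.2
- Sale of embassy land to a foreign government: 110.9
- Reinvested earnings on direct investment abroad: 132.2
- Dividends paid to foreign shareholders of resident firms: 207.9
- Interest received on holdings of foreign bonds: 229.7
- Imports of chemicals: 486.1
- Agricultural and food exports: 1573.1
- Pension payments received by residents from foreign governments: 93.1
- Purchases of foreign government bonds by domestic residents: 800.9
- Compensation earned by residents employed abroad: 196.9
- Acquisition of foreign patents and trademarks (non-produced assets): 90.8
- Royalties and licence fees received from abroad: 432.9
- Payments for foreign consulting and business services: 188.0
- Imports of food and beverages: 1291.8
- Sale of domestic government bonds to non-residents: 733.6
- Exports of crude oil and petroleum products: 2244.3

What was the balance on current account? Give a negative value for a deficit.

Goods: -1291.8 + 2244.3 + 1573.1 - 486.1 = 2039.5
Services: -188.0 + 432.9 - 100.9 = 144.0
Primary income: 229.7 + 196.9 + 132.2 - 207.9 = 350.9
Secondary income: 93.1
Current account = 2039.5 + 144.0 + 350.9 + 93.1 = 2627.5
(Excluded from the current account — financial account: increase in resident deposits held at foreign banks 495.2, purchases of foreign government bonds by domestic residents 800.9, sale of domestic government bonds to non-residents 733.6; capital account: sale of embassy land to a foreign government 110.9, acquisition of foreign patents and trademarks (non-produced assets) 90.8.)

2627.5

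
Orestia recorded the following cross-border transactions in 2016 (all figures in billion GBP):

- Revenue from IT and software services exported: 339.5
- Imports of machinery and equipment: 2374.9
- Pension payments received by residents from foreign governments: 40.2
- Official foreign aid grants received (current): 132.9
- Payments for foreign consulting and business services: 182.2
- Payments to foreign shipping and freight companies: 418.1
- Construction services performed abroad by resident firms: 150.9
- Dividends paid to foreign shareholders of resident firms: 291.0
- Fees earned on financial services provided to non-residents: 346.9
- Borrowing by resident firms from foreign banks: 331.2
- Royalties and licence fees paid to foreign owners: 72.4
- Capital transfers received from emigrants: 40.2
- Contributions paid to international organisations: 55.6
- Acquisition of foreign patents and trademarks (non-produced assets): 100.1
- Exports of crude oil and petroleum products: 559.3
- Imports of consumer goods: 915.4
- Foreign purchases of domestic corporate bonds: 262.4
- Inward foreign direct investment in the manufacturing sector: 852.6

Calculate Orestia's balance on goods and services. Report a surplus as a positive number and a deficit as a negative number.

Goods: -915.4 + 559.3 - 2374.9 = -2731.0
Services: -182.2 + 339.5 + 150.9 - 418.1 + 346.9 - 72.4 = 164.6
Trade balance = -2731.0 + 164.6 = -2566.4
(Excluded from the trade balance — secondary income: pension payments received by residents from foreign governments 40.2, official foreign aid grants received (current) 132.9, contributions paid to international organisations 55.6; primary income: dividends paid to foreign shareholders of resident firms 291.0; financial account: borrowing by resident firms from foreign banks 331.2, foreign purchases of domestic corporate bonds 262.4, inward foreign direct investment in the manufacturing sector 852.6; capital account: capital transfers received from emigrants 40.2, acquisition of foreign patents and trademarks (non-produced assets) 100.1.)

-2566.4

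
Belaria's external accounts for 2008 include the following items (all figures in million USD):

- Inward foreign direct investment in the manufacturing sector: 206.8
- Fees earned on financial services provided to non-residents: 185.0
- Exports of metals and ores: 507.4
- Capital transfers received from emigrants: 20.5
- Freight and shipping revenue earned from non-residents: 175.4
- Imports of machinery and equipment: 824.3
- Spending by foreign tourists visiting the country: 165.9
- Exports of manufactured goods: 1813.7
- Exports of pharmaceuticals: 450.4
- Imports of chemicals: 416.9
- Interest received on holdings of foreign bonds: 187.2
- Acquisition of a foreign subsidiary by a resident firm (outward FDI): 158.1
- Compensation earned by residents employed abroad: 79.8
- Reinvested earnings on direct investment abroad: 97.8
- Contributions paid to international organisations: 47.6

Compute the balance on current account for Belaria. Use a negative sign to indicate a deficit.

2373.8

Goods: -824.3 + 1813.7 + 450.4 - 416.9 + 507.4 = 1530.3
Services: 175.4 + 185.0 + 165.9 = 526.3
Primary income: 97.8 + 187.2 + 79.8 = 364.8
Secondary income: -47.6
Current account = 1530.3 + 526.3 + 364.8 + (-47.6) = 2373.8
(Excluded from the current account — financial account: inward foreign direct investment in the manufacturing sector 206.8, acquisition of a foreign subsidiary by a resident firm (outward FDI) 158.1; capital account: capital transfers received from emigrants 20.5.)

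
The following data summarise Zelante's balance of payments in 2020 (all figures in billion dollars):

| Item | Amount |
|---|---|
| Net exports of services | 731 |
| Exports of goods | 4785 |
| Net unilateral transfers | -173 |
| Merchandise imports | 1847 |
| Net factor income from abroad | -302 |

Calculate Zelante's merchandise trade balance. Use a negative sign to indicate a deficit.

Goods balance = 4785 - 1847 = 2938

2938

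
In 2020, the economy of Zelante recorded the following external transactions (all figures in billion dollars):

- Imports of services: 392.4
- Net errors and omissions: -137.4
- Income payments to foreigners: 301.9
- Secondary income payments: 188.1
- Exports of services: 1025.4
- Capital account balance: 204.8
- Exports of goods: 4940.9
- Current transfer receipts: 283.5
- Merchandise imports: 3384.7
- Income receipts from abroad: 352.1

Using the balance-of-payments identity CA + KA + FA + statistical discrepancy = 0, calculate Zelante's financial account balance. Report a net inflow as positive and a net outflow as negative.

-2402.2

Goods balance = 4940.9 - 3384.7 = 1556.2
Services balance = 1025.4 - 392.4 = 633.0
Trade balance (goods + services) = 1556.2 + 633.0 = 2189.2
Net primary income = 352.1 - 301.9 = 50.2
Net secondary income = 283.5 - 188.1 = 95.4
Current account = 2189.2 + 50.2 + 95.4 = 2334.8
Financial account = -(2334.8 + 204.8 + (-137.4)) = -2402.2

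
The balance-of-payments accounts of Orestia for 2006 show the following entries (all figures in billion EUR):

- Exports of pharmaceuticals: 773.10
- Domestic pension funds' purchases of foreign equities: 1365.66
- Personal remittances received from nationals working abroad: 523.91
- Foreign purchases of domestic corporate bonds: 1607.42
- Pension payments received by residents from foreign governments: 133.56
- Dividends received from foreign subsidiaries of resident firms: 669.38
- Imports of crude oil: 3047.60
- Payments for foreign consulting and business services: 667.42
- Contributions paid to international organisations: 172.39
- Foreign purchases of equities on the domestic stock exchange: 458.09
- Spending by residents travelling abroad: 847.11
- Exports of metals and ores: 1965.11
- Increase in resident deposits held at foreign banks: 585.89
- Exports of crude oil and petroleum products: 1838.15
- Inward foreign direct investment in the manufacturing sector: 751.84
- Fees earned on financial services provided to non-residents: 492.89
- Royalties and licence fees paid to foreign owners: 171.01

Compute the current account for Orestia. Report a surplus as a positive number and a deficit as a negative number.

1490.57

Goods: 1838.15 + 773.10 - 3047.60 + 1965.11 = 1528.76
Services: -171.01 - 847.11 + 492.89 - 667.42 = -1192.65
Primary income: 669.38
Secondary income: 133.56 + 523.91 - 172.39 = 485.08
Current account = 1528.76 + (-1192.65) + 669.38 + 485.08 = 1490.57
(Excluded from the current account — financial account: domestic pension funds' purchases of foreign equities 1365.66, foreign purchases of domestic corporate bonds 1607.42, foreign purchases of equities on the domestic stock exchange 458.09, increase in resident deposits held at foreign banks 585.89, inward foreign direct investment in the manufacturing sector 751.84.)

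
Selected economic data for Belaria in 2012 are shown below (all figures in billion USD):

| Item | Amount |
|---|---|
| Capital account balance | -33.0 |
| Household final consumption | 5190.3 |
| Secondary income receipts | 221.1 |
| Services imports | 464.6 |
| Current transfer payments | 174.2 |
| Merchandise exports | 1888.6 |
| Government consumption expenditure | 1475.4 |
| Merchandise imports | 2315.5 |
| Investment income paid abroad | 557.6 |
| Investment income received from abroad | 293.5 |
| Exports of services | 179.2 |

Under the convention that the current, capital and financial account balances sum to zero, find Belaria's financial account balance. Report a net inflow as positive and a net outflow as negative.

962.5

Goods balance = 1888.6 - 2315.5 = -426.9
Services balance = 179.2 - 464.6 = -285.4
Trade balance (goods + services) = -426.9 + (-285.4) = -712.3
Net primary income = 293.5 - 557.6 = -264.1
Net secondary income = 221.1 - 174.2 = 46.9
Current account = -712.3 + (-264.1) + 46.9 = -929.5
Financial account = -(-929.5 + (-33.0)) = 962.5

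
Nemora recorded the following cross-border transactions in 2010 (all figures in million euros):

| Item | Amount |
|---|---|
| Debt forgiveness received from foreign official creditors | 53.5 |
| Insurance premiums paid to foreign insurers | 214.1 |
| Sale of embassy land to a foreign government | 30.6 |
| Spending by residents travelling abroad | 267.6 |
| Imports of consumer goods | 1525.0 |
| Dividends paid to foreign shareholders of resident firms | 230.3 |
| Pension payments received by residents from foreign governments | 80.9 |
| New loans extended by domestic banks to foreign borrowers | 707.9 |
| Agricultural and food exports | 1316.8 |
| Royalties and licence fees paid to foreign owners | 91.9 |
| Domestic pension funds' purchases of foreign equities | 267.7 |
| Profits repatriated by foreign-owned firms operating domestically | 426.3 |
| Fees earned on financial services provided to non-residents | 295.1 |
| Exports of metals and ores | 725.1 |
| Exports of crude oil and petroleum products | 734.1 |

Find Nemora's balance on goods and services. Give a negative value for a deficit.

Goods: 734.1 - 1525.0 + 1316.8 + 725.1 = 1251.0
Services: -214.1 - 267.6 + 295.1 - 91.9 = -278.5
Trade balance = 1251.0 + (-278.5) = 972.5
(Excluded from the trade balance — capital account: debt forgiveness received from foreign official creditors 53.5, sale of embassy land to a foreign government 30.6; primary income: dividends paid to foreign shareholders of resident firms 230.3, profits repatriated by foreign-owned firms operating domestically 426.3; secondary income: pension payments received by residents from foreign governments 80.9; financial account: new loans extended by domestic banks to foreign borrowers 707.9, domestic pension funds' purchases of foreign equities 267.7.)

972.5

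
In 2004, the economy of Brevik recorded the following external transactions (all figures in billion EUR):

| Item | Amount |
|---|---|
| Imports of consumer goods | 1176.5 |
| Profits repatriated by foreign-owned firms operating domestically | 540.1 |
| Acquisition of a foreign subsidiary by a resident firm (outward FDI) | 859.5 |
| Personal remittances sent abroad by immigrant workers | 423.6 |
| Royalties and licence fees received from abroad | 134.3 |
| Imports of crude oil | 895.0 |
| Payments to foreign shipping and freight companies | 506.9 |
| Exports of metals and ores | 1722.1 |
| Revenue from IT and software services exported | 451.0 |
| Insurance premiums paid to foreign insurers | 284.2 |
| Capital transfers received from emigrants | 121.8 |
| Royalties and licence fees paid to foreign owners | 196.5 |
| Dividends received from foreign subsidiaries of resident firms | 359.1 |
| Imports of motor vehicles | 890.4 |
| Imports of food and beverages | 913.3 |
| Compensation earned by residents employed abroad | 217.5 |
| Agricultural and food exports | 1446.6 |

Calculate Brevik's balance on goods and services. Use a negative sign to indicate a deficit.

Goods: -895.0 + 1446.6 - 913.3 - 890.4 + 1722.1 - 1176.5 = -706.5
Services: 451.0 - 196.5 - 506.9 - 284.2 + 134.3 = -402.3
Trade balance = -706.5 + (-402.3) = -1108.8
(Excluded from the trade balance — primary income: profits repatriated by foreign-owned firms operating domestically 540.1, dividends received from foreign subsidiaries of resident firms 359.1, compensation earned by residents employed abroad 217.5; financial account: acquisition of a foreign subsidiary by a resident firm (outward FDI) 859.5; secondary income: personal remittances sent abroad by immigrant workers 423.6; capital account: capital transfers received from emigrants 121.8.)

-1108.8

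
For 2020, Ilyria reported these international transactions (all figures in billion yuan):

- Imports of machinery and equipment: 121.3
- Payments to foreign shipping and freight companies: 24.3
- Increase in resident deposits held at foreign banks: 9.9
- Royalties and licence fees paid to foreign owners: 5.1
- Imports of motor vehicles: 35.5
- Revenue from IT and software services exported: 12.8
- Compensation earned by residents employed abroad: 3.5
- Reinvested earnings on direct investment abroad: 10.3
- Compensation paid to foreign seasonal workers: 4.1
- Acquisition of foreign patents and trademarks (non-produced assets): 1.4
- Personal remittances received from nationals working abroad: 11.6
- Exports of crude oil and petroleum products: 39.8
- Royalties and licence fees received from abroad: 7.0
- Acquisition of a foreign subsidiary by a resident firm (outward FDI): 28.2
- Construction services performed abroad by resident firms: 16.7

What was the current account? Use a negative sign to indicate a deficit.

Goods: -121.3 + 39.8 - 35.5 = -117.0
Services: 16.7 - 5.1 - 24.3 + 12.8 + 7.0 = 7.1
Primary income: 10.3 + 3.5 - 4.1 = 9.7
Secondary income: 11.6
Current account = (-117.0) + 7.1 + 9.7 + 11.6 = -88.6
(Excluded from the current account — financial account: increase in resident deposits held at foreign banks 9.9, acquisition of a foreign subsidiary by a resident firm (outward FDI) 28.2; capital account: acquisition of foreign patents and trademarks (non-produced assets) 1.4.)

-88.6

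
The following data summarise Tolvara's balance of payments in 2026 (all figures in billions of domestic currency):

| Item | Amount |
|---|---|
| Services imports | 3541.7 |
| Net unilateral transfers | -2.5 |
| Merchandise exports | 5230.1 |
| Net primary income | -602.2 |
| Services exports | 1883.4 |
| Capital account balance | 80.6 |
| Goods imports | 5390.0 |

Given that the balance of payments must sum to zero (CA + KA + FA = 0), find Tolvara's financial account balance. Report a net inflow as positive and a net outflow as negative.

Goods balance = 5230.1 - 5390.0 = -159.9
Services balance = 1883.4 - 3541.7 = -1658.3
Trade balance (goods + services) = -159.9 + (-1658.3) = -1818.2
Net primary income = -602.2
Net secondary income = -2.5
Current account = -1818.2 + (-602.2) + (-2.5) = -2422.9
Financial account = -(-2422.9 + 80.6) = 2342.3

2342.3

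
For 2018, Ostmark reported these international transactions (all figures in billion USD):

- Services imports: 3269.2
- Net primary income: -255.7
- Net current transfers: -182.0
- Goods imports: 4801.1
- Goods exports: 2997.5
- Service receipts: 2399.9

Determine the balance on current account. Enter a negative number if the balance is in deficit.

-3110.6

Goods balance = 2997.5 - 4801.1 = -1803.6
Services balance = 2399.9 - 3269.2 = -869.3
Trade balance (goods + services) = -1803.6 + (-869.3) = -2672.9
Net primary income = -255.7
Net secondary income = -182.0
Current account = -2672.9 + (-255.7) + (-182.0) = -3110.6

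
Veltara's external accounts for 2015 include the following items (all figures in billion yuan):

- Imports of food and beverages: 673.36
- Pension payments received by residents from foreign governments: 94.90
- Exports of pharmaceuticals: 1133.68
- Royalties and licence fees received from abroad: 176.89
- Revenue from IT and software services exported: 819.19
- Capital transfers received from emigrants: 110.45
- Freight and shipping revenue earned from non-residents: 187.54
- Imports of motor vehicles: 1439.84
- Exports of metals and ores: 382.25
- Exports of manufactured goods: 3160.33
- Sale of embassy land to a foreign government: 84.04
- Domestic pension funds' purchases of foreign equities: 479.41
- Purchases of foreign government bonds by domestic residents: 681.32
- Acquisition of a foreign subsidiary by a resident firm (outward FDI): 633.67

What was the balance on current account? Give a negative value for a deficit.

Goods: 1133.68 + 3160.33 + 382.25 - 673.36 - 1439.84 = 2563.06
Services: 176.89 + 819.19 + 187.54 = 1183.62
Secondary income: 94.90
Current account = 2563.06 + 1183.62 + 94.90 = 3841.58
(Excluded from the current account — capital account: capital transfers received from emigrants 110.45, sale of embassy land to a foreign government 84.04; financial account: domestic pension funds' purchases of foreign equities 479.41, purchases of foreign government bonds by domestic residents 681.32, acquisition of a foreign subsidiary by a resident firm (outward FDI) 633.67.)

3841.58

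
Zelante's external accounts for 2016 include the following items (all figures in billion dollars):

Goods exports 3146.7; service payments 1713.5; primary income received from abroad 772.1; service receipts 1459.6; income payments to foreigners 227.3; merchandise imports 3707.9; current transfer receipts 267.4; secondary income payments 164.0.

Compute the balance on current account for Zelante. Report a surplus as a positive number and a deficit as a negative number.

Goods balance = 3146.7 - 3707.9 = -561.2
Services balance = 1459.6 - 1713.5 = -253.9
Trade balance (goods + services) = -561.2 + (-253.9) = -815.1
Net primary income = 772.1 - 227.3 = 544.8
Net secondary income = 267.4 - 164.0 = 103.4
Current account = -815.1 + 544.8 + 103.4 = -166.9

-166.9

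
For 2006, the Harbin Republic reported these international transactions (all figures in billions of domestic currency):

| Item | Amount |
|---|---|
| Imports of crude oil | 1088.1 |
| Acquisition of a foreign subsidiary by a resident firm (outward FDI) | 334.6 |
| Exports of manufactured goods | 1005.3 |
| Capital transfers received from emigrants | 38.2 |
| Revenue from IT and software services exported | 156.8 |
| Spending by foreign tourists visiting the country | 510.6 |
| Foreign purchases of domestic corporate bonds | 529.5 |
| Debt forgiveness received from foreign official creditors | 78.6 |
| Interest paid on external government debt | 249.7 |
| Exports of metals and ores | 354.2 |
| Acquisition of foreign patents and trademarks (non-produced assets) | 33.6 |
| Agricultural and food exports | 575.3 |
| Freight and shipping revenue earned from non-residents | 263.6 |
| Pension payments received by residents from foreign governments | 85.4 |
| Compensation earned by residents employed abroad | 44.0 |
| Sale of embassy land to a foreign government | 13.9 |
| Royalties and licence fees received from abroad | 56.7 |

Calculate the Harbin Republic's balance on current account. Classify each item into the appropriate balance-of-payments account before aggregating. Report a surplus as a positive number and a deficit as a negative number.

1714.1

Goods: 1005.3 + 575.3 - 1088.1 + 354.2 = 846.7
Services: 263.6 + 510.6 + 56.7 + 156.8 = 987.7
Primary income: -249.7 + 44.0 = -205.7
Secondary income: 85.4
Current account = 846.7 + 987.7 + (-205.7) + 85.4 = 1714.1
(Excluded from the current account — financial account: acquisition of a foreign subsidiary by a resident firm (outward FDI) 334.6, foreign purchases of domestic corporate bonds 529.5; capital account: capital transfers received from emigrants 38.2, debt forgiveness received from foreign official creditors 78.6, acquisition of foreign patents and trademarks (non-produced assets) 33.6, sale of embassy land to a foreign government 13.9.)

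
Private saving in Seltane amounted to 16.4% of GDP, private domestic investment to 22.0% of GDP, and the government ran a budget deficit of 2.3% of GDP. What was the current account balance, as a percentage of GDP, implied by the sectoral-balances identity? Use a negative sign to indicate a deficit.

-7.9

By the sectoral-balances identity, CA = (S_private - I) + (T - G).
Private balance = 16.4 - 22.0 = -5.6
Government balance (T - G) = -2.3
CA = -5.6 + (-2.3) = -7.9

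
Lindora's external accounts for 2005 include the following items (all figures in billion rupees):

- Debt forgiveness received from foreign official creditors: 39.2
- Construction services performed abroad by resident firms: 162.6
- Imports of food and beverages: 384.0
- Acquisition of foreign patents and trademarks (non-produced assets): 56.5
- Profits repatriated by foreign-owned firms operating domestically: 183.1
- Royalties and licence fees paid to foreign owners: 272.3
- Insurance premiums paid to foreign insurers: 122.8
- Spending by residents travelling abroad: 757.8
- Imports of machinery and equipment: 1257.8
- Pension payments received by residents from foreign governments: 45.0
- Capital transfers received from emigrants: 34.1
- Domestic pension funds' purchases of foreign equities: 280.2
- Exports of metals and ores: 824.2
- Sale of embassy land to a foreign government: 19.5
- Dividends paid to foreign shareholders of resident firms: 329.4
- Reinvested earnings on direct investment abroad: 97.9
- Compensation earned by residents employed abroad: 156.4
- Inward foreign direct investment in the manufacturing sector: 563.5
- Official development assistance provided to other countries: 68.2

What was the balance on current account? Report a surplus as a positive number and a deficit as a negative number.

Goods: 824.2 - 1257.8 - 384.0 = -817.6
Services: -122.8 + 162.6 - 757.8 - 272.3 = -990.3
Primary income: 156.4 - 183.1 + 97.9 - 329.4 = -258.2
Secondary income: -68.2 + 45.0 = -23.2
Current account = (-817.6) + (-990.3) + (-258.2) + (-23.2) = -2089.3
(Excluded from the current account — capital account: debt forgiveness received from foreign official creditors 39.2, acquisition of foreign patents and trademarks (non-produced assets) 56.5, capital transfers received from emigrants 34.1, sale of embassy land to a foreign government 19.5; financial account: domestic pension funds' purchases of foreign equities 280.2, inward foreign direct investment in the manufacturing sector 563.5.)

-2089.3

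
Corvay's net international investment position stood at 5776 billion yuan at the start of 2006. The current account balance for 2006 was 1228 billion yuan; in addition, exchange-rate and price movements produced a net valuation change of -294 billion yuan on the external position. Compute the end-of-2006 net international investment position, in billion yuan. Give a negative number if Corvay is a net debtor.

6710

Change in NIIP = current account + net valuation change = 1228 + (-294) = 934
End-of-year NIIP = 5776 + 934 = 6710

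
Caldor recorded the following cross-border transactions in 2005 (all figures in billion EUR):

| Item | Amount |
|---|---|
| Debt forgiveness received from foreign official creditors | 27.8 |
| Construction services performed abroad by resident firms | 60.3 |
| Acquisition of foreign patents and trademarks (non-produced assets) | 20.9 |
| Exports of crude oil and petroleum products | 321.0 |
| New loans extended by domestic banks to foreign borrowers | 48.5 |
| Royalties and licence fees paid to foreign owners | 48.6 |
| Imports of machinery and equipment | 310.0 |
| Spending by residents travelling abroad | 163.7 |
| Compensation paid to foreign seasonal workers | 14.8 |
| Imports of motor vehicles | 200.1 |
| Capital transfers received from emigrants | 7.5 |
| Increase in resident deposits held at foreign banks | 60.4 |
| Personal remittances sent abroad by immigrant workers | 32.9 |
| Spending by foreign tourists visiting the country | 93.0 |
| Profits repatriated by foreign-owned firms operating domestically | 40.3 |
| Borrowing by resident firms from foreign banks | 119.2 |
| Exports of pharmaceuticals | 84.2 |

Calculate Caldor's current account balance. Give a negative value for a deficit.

-251.9

Goods: -310.0 - 200.1 + 321.0 + 84.2 = -104.9
Services: -163.7 + 93.0 + 60.3 - 48.6 = -59.0
Primary income: -14.8 - 40.3 = -55.1
Secondary income: -32.9
Current account = (-104.9) + (-59.0) + (-55.1) + (-32.9) = -251.9
(Excluded from the current account — capital account: debt forgiveness received from foreign official creditors 27.8, acquisition of foreign patents and trademarks (non-produced assets) 20.9, capital transfers received from emigrants 7.5; financial account: new loans extended by domestic banks to foreign borrowers 48.5, increase in resident deposits held at foreign banks 60.4, borrowing by resident firms from foreign banks 119.2.)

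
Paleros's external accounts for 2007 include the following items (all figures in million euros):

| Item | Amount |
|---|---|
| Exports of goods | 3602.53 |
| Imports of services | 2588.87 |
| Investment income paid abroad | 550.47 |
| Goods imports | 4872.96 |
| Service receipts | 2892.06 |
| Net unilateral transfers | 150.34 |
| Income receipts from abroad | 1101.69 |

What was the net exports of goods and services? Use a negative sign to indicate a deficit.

-967.24

Goods balance = 3602.53 - 4872.96 = -1270.43
Services balance = 2892.06 - 2588.87 = 303.19
Trade balance (goods + services) = -1270.43 + 303.19 = -967.24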